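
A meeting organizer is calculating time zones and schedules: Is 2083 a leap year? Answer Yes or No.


Year: 2083
Divisible by 4? 2083 / 4 = 520.75 -> No
Not divisible by 4, so NOT a leap year

No


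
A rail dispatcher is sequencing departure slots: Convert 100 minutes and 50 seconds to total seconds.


Minutes: 100
Extra seconds: 50
Seconds per minute: 60
Minutes to seconds: 100 x 60 = 6000
Total: 6000 + 50 = 6050

6050


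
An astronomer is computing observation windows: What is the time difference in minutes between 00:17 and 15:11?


Start time: 00:17 = 17 minutes from midnight
End time: 15:11 = 911 minutes from midnight
Difference: 911 - 17 = 894 minutes
That is 14 hours and 54 minutes

894


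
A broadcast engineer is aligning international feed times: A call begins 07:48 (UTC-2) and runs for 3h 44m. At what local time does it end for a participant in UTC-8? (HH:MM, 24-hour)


Start: 07:48 in UTC-2
Step 1 - add duration:
  minutes: 48 + 44 = 92 (carry 1h)
  hours: 7 + 3 + 1 = 11
  end in UTC-2: 11:32
Step 2 - convert UTC-2 -> UTC-8:
  offset difference: -8 - (-2) = -6 hours
  11 + (-6) = 5 -> mod 24 = 5
Result: 05:32 in UTC-8

05:32


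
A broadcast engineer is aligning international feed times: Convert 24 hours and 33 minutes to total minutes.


Hours: 24
Extra minutes: 33
Minutes per hour: 60
Hours to minutes: 24 x 60 = 1440
Total: 1440 + 33 = 1473

1473


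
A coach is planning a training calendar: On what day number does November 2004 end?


Month: November
Year: 2004
November is a 30-day month
Total: 30 days

30


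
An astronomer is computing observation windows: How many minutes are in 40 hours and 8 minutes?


Hours: 40
Minutes: 8
Convert hours to minutes: 40 x 60 = 2400
Add remaining minutes: 2400 + 8 = 2408

2408


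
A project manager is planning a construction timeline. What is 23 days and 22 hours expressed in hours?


Days: 23
Extra hours: 22
Hours per day: 24
Days to hours: 23 x 24 = 552
Total: 552 + 22 = 574

574


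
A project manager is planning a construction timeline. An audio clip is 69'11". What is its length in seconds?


Minutes: 69
Seconds: 11
Convert minutes to seconds: 69 x 60 = 4140
Add remaining seconds: 4140 + 11 = 4151

4151


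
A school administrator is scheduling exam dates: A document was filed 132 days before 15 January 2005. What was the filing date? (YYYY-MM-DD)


Start: 2005-01-15
Subtracting 132 days
Days already passed in January: 15
After going back through January: 117 more days to subtract
December 2004: 31 days, 86 remaining
November 2004: 30 days, 56 remaining
October 2004: 31 days, 25 remaining
September 2004 has 30 days, need 25
Result: 2004-09-05

2004-09-05


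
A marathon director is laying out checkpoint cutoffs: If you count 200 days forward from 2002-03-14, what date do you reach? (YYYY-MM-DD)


Start: 2002-03-14
Adding 200 days
Days remaining in March: 17
After March: 183 days still to add
April 2002: 30 days, 153 remaining
May 2002: 31 days, 122 remaining
June 2002: 30 days, 92 remaining
July 2002: 31 days, 61 remaining
Result: 2002-09-30

2002-09-30


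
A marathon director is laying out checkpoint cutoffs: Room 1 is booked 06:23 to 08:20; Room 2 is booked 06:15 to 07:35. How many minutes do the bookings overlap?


Interval A: [383, 500] minutes from midnight
Interval B: [375, 455] minutes from midnight
Overlap start = max(383, 375) = 383
Overlap end = min(500, 455) = 455
Overlap = 455 - 383 = 72 minutes

72


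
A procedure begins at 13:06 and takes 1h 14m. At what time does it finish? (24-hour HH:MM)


Start time: 13:06
Adding: 1 hours 14 minutes
Minutes: 6 + 14 = 20
Hours: 13 + 1 + 0 = 14
Result: 14:20

14:20


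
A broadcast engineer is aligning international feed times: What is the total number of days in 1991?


Year: 1991
Check leap year rules:
Divisible by 4? No
1991 is not a leap year
Days: 365

365


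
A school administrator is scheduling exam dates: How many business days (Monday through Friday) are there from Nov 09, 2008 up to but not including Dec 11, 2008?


Start: 2008-11-09 (Sunday)
End (exclusive): 2008-12-11 (Thursday)
Total calendar days: 32
Full weeks: 32 // 7 = 4 -> 20 weekdays
Remaining 4 days starting on Sunday:
  Sun(-), Mon(w), Tue(w), Wed(w) -> 3 weekdays
Total business days: 20 + 3 = 23

23


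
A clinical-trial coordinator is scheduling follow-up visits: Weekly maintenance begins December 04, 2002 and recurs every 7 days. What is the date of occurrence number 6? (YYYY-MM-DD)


First occurrence: 2002-12-04 (occurrence 1)
Each occurrence is 7 days after the previous.
Occurrence 6 is 5 weeks after the first.
5 weeks = 35 days
2002-12-04 + 35 days = 2003-01-08

2003-01-08


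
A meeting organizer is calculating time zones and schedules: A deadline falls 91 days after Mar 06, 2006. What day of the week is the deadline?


Start: 2006-03-06 (Monday)
Step 1 - find target date: add 91 days
  2006-03-06 + 91 days = 2006-06-05
Step 2 - day of week:
  91 mod 7 = 0
  Monday + 0 days -> Monday
Result: Monday (2006-06-05)

Monday


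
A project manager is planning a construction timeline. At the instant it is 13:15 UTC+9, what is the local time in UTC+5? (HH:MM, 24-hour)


Local time: 13:15 at UTC+9 (offset 9h)
Target zone: UTC+5 (offset 5h)
Difference: 5 - (9) = -4 hours
Calculation: 13 + (-4) = 9
Result: 09:15

09:15


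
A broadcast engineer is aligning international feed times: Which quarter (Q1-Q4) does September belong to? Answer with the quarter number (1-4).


Month: September (month 9)
Q1: January-March (months 1-3)
Q2: April-June (months 4-6)
Q3: July-September (months 7-9)
Q4: October-December (months 10-12)
Month 9 falls in Q3

3


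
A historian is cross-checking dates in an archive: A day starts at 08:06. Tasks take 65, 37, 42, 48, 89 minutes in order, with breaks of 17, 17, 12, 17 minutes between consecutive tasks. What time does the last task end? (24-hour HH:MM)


Start: 08:06 = 486 min from midnight
  after task 1 (65 min): 09:11
  after break (17 min): 09:28
  after task 2 (37 min): 10:05
  after break (17 min): 10:22
  after task 3 (42 min): 11:04
  after break (12 min): 11:16
  after task 4 (48 min): 12:04
  after break (17 min): 12:21
  after task 5 (89 min): 13:50
Total elapsed: 344 minutes
End time: 13:50

13:50


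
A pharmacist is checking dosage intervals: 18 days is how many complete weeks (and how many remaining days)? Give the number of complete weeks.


Total days: 18
Days per week: 7
Division: 18 / 7 = 2 remainder 4
Complete weeks: 2
Remaining days: 4

2


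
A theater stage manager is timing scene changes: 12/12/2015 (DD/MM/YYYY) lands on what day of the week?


Date: 2015-12-12
January 1, 2015 is a Thursday
Day of year: 346
Offset from Jan 1: 345 days
345 mod 7 = 2
Result: Saturday

Saturday


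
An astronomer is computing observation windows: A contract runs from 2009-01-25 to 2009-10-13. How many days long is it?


Start date: 2009-01-25
End date: 2009-10-13
Jan 2009: +7 days
Feb 2009: +28 days
Mar 2009: +31 days
... (7 more months)
Total: 261 days

261


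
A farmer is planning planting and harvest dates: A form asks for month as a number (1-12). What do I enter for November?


Calendar month order:
10. October
11. November <--
12. December
November is month number 11

11


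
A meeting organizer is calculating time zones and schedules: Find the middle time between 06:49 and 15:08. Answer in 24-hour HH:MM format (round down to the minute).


Start time: 06:49 = 409 minutes from midnight
End time: 15:08 = 908 minutes from midnight
Sum: 409 + 908 = 1317
Midpoint: 1317 / 2 = 658 minutes
Convert: 658 / 60 = 10 hours, 58 minutes
Result: 10:58

10:58


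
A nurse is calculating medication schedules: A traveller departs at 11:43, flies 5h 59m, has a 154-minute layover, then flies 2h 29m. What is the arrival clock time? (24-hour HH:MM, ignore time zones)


Depart: 11:43
Leg 1: +359 min -> 17:42
Layover: +154 min -> 20:16
Leg 2: +149 min -> 22:45
Total travel: 662 minutes = 11h 2m
Arrival: 22:45

22:45


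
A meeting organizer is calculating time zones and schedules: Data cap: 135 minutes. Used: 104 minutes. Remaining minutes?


Total budget: 135 minutes
Time used: 104 minutes
Remaining: 135 - 104 = 31 minutes
Percent used: 77.0%
Percent remaining: 23.0%

31


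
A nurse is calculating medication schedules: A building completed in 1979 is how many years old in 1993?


Birth year: 1979
Current year: 1993
Age = current year - birth year
Age = 1993 - 1979 = 14

14


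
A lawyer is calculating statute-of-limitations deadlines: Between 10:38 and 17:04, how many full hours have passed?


Start: 10:38
End: 17:04
Hour difference: 17 - 10 = 7 hours
Minute difference: 4 - 38 = -34 minutes
Total minutes: 386
Complete hours: 386 / 60 = 6 (remainder 26)

6


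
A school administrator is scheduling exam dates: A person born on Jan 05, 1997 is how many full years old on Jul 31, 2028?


Birth: 1997-01-05
Reference: 2028-07-31
Year difference: 2028 - 1997 = 31
Has birthday (01-05) occurred by 07-31? Yes
Age in full years: 31

31


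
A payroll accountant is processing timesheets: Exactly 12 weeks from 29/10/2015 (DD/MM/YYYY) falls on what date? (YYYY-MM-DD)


Start: 2015-10-29
Weeks to add: 12
Convert to days: 12 x 7 = 84 days
Add 84 days to 2015-10-29
Result: 2016-01-21

2016-01-21


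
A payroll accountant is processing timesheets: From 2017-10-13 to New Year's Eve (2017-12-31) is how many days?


Start: October 13, 2017
End: December 31, 2017
Days left in October: 18
November: 30
December: 31
Sum of remaining months: 61
Total: 18 + 61 = 79

79


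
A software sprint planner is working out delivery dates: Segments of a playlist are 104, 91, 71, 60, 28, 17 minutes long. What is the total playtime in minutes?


Durations: 104, 91, 71, 60, 28, 17
Running sum: 104
+ 91 = 195
+ 71 = 266
+ 60 = 326
+ 28 = 354
+ 17 = 371
Total duration: 371 minutes
That is 6 hours and 11 minutes

371


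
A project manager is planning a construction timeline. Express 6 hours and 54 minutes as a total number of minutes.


Hours: 6
Extra minutes: 54
Minutes per hour: 60
Hours to minutes: 6 x 60 = 360
Total: 360 + 54 = 414

414


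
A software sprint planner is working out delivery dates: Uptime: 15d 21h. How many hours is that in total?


Days: 15
Extra hours: 21
Hours per day: 24
Days to hours: 15 x 24 = 360
Total: 360 + 21 = 381

381


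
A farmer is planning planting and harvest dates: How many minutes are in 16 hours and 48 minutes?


Hours: 16
Minutes: 48
Convert hours to minutes: 16 x 60 = 960
Add remaining minutes: 960 + 48 = 1008

1008


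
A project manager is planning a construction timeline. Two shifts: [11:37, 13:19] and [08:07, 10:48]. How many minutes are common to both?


Interval A: [697, 799] minutes from midnight
Interval B: [487, 648] minutes from midnight
Overlap start = max(697, 487) = 697
Overlap end = min(799, 648) = 648
End <= start, so the intervals do not overlap: 0 minutes

0


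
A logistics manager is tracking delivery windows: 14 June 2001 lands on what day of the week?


Date: 2001-06-14
January 1, 2001 is a Monday
Day of year: 165
Offset from Jan 1: 164 days
164 mod 7 = 3
Result: Thursday

Thursday


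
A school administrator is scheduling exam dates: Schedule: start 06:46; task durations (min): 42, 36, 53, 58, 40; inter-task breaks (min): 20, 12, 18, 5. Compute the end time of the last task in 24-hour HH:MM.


Start: 06:46 = 406 min from midnight
  after task 1 (42 min): 07:28
  after break (20 min): 07:48
  after task 2 (36 min): 08:24
  after break (12 min): 08:36
  after task 3 (53 min): 09:29
  after break (18 min): 09:47
  after task 4 (58 min): 10:45
  after break (5 min): 10:50
  after task 5 (40 min): 11:30
Total elapsed: 284 minutes
End time: 11:30

11:30


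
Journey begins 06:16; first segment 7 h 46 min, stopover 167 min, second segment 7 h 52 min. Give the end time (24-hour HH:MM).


Depart: 06:16
Leg 1: +466 min -> 14:02
Layover: +167 min -> 16:49
Leg 2: +472 min -> 00:41
Total travel: 1105 minutes = 18h 25m
Arrival: 00:41

00:41


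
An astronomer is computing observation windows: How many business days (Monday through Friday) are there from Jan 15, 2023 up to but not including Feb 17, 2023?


Start: 2023-01-15 (Sunday)
End (exclusive): 2023-02-17 (Friday)
Total calendar days: 33
Full weeks: 33 // 7 = 4 -> 20 weekdays
Remaining 5 days starting on Sunday:
  Sun(-), Mon(w), Tue(w), Wed(w), Thu(w) -> 4 weekdays
Total business days: 20 + 4 = 24

24


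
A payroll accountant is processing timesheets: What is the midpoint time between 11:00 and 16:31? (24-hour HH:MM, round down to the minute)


Start time: 11:00 = 660 minutes from midnight
End time: 16:31 = 991 minutes from midnight
Sum: 660 + 991 = 1651
Midpoint: 1651 / 2 = 825 minutes
Convert: 825 / 60 = 13 hours, 45 minutes
Result: 13:45

13:45


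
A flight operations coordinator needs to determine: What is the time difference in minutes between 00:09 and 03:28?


Start time: 00:09 = 9 minutes from midnight
End time: 03:28 = 208 minutes from midnight
Difference: 208 - 9 = 199 minutes
That is 3 hours and 19 minutes

199


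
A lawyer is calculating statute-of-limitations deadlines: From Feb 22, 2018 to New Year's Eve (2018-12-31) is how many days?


Start: February 22, 2018
End: December 31, 2018
Days left in February: 6
March: 31
April: 30
May: 31
June: 30
... plus remaining months
Sum of remaining months: 306
Total: 6 + 306 = 312

312


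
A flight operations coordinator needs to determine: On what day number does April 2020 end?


Month: April
Year: 2020
April is a 30-day month
Total: 30 days

30


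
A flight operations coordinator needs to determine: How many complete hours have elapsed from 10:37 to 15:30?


Start: 10:37
End: 15:30
Hour difference: 15 - 10 = 5 hours
Minute difference: 30 - 37 = -7 minutes
Total minutes: 293
Complete hours: 293 / 60 = 4 (remainder 53)

4


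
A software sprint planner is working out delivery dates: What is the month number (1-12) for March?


Calendar month order:
2. February
3. March <--
4. April
March is month number 3

3


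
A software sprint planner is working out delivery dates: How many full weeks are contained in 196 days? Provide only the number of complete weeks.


Total days: 196
Days per week: 7
Division: 196 / 7 = 28 remainder 0
Complete weeks: 28
Remaining days: 0

28


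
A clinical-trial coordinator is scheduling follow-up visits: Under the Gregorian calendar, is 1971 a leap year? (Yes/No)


Year: 1971
Divisible by 4? 1971 / 4 = 492.75 -> No
Not divisible by 4, so NOT a leap year

No


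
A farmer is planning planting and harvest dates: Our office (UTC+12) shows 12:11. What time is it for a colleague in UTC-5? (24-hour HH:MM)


Local time: 12:11 at UTC+12 (offset 12h)
Target zone: UTC-5 (offset -5h)
Difference: -5 - (12) = -17 hours
Calculation: 12 + (-17) = -5
Wraparound: (-5) mod 24 = 19
Result: 19:11

19:11


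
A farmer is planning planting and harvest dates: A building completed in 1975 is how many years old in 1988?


Birth year: 1975
Current year: 1988
Age = current year - birth year
Age = 1988 - 1975 = 13

13


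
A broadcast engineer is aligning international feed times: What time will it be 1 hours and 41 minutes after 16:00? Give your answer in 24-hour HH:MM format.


Start time: 16:00
Adding: 1 hours 41 minutes
Minutes: 0 + 41 = 41
Hours: 16 + 1 + 0 = 17
Result: 17:41

17:41


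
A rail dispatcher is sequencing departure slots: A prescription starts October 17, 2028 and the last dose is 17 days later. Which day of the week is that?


Start: 2028-10-17 (Tuesday)
Step 1 - find target date: add 17 days
  2028-10-17 + 17 days = 2028-11-03
Step 2 - day of week:
  17 mod 7 = 3
  Tuesday + 3 days -> Friday
Result: Friday (2028-11-03)

Friday


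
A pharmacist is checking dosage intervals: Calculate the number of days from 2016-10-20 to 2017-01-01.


Start date: 2016-10-20
End date: 2017-01-01
Oct 2016: +12 days
Nov 2016: +30 days
Dec 2016: +31 days
Total: 73 days

73


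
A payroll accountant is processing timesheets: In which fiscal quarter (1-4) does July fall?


Month: July (month 7)
Q1: January-March (months 1-3)
Q2: April-June (months 4-6)
Q3: July-September (months 7-9)
Q4: October-December (months 10-12)
Month 7 falls in Q3

3


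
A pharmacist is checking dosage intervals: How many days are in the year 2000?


Year: 2000
Check leap year rules:
Divisible by 4? Yes
Divisible by 100? Yes
Divisible by 400? Yes
2000 is a leap year
Days: 366

366


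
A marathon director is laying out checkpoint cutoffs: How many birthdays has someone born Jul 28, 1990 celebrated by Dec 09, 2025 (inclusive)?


Birth: 1990-07-28
Reference: 2025-12-09
Year difference: 2025 - 1990 = 35
Has birthday (07-28) occurred by 12-09? Yes
Age in full years: 35

35


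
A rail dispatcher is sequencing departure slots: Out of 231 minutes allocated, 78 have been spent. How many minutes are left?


Total budget: 231 minutes
Time used: 78 minutes
Remaining: 231 - 78 = 153 minutes
Percent used: 33.8%
Percent remaining: 66.2%

153


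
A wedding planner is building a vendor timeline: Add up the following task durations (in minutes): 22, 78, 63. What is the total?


Durations: 22, 78, 63
Running sum: 22
+ 78 = 100
+ 63 = 163
Total duration: 163 minutes
That is 2 hours and 43 minutes

163


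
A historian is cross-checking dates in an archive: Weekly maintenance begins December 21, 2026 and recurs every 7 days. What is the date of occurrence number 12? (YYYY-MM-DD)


First occurrence: 2026-12-21 (occurrence 1)
Each occurrence is 7 days after the previous.
Occurrence 12 is 11 weeks after the first.
11 weeks = 77 days
2026-12-21 + 77 days = 2027-03-08

2027-03-08


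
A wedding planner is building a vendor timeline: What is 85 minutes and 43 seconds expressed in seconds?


Minutes: 85
Extra seconds: 43
Seconds per minute: 60
Minutes to seconds: 85 x 60 = 5100
Total: 5100 + 43 = 5143

5143


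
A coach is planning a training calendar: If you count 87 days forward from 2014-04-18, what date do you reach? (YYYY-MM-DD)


Start: 2014-04-18
Adding 87 days
Days remaining in April: 12
After April: 75 days still to add
May 2014: 31 days, 44 remaining
June 2014: 30 days, 14 remaining
July 2014 has 31 days, need 14
Result: 2014-07-14

2014-07-14


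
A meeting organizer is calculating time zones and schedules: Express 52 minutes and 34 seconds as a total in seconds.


Minutes: 52
Seconds: 34
Convert minutes to seconds: 52 x 60 = 3120
Add remaining seconds: 3120 + 34 = 3154

3154


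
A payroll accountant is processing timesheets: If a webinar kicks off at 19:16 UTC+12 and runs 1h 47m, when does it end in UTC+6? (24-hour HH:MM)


Start: 19:16 in UTC+12
Step 1 - add duration:
  minutes: 16 + 47 = 63 (carry 1h)
  hours: 19 + 1 + 1 = 21
  end in UTC+12: 21:03
Step 2 - convert UTC+12 -> UTC+6:
  offset difference: 6 - (12) = -6 hours
  21 + (-6) = 15 -> mod 24 = 15
Result: 15:03 in UTC+6

15:03


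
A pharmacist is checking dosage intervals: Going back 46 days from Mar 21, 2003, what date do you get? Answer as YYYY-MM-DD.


Start: 2003-03-21
Subtracting 46 days
Days already passed in March: 21
After going back through March: 25 more days to subtract
February 2003 has 28 days, need 25
Result: 2003-02-03

2003-02-03


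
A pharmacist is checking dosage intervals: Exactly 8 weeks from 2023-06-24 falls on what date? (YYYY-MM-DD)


Start: 2023-06-24
Weeks to add: 8
Convert to days: 8 x 7 = 56 days
Add 56 days to 2023-06-24
Result: 2023-08-19

2023-08-19


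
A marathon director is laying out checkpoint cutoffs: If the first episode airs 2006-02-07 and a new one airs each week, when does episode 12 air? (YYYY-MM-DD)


First occurrence: 2006-02-07 (occurrence 1)
Each occurrence is 7 days after the previous.
Occurrence 12 is 11 weeks after the first.
11 weeks = 77 days
2006-02-07 + 77 days = 2006-04-25

2006-04-25


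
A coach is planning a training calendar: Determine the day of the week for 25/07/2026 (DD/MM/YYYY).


Date: 2026-07-25
January 1, 2026 is a Thursday
Day of year: 206
Offset from Jan 1: 205 days
205 mod 7 = 2
Result: Saturday

Saturday


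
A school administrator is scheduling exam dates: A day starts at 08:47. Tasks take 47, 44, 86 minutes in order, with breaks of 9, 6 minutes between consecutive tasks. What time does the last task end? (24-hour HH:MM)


Start: 08:47 = 527 min from midnight
  after task 1 (47 min): 09:34
  after break (9 min): 09:43
  after task 2 (44 min): 10:27
  after break (6 min): 10:33
  after task 3 (86 min): 11:59
Total elapsed: 192 minutes
End time: 11:59

11:59


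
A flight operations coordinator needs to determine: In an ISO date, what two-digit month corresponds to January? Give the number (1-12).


Calendar month order:
1. January <--
2. February
January is month number 1

1


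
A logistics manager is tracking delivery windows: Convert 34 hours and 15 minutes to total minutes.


Hours: 34
Minutes: 15
Convert hours to minutes: 34 x 60 = 2040
Add remaining minutes: 2040 + 15 = 2055

2055


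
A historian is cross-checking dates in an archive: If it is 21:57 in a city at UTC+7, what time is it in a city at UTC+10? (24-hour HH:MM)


Local time: 21:57 at UTC+7 (offset 7h)
Target zone: UTC+10 (offset 10h)
Difference: 10 - (7) = 3 hours
Calculation: 21 + (3) = 24
Wraparound: (24) mod 24 = 0
Result: 00:57

00:57


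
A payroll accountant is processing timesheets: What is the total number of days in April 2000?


Month: April
Year: 2000
April is a 30-day month
Total: 30 days

30


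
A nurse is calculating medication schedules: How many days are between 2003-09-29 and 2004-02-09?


Start date: 2003-09-29
End date: 2004-02-09
Sep 2003: +2 days
Oct 2003: +31 days
Nov 2003: +30 days
... (3 more months)
Total: 133 days

133


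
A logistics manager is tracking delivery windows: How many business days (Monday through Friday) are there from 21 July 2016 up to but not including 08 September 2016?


Start: 2016-07-21 (Thursday)
End (exclusive): 2016-09-08 (Thursday)
Total calendar days: 49
Full weeks: 49 // 7 = 7 -> 35 weekdays
Remaining 0 days starting on Thursday:
Total business days: 35 + 0 = 35

35


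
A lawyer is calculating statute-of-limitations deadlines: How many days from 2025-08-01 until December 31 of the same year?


Start: August 01, 2025
End: December 31, 2025
Days left in August: 30
September: 30
October: 31
November: 30
December: 31
Sum of remaining months: 122
Total: 30 + 122 = 152

152


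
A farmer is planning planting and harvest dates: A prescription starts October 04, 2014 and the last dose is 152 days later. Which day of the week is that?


Start: 2014-10-04 (Saturday)
Step 1 - find target date: add 152 days
  2014-10-04 + 152 days = 2015-03-05
Step 2 - day of week:
  152 mod 7 = 5
  Saturday + 5 days -> Thursday
Result: Thursday (2015-03-05)

Thursday


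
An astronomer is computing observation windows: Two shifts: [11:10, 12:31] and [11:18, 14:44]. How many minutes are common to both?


Interval A: [670, 751] minutes from midnight
Interval B: [678, 884] minutes from midnight
Overlap start = max(670, 678) = 678
Overlap end = min(751, 884) = 751
Overlap = 751 - 678 = 73 minutes

73


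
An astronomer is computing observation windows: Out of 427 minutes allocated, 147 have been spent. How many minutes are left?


Total budget: 427 minutes
Time used: 147 minutes
Remaining: 427 - 147 = 280 minutes
Percent used: 34.4%
Percent remaining: 65.6%

280


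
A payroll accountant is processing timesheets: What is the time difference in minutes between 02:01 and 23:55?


Start time: 02:01 = 121 minutes from midnight
End time: 23:55 = 1435 minutes from midnight
Difference: 1435 - 121 = 1314 minutes
That is 21 hours and 54 minutes

1314


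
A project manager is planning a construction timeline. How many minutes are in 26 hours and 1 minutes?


Hours: 26
Extra minutes: 1
Minutes per hour: 60
Hours to minutes: 26 x 60 = 1560
Total: 1560 + 1 = 1561

1561


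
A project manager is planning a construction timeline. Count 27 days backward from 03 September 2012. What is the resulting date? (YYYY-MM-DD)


Start: 2012-09-03
Subtracting 27 days
Days already passed in September: 3
After going back through September: 24 more days to subtract
August 2012 has 31 days, need 24
Result: 2012-08-07

2012-08-07


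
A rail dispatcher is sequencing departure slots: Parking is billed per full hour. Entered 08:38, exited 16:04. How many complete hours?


Start: 08:38
End: 16:04
Hour difference: 16 - 8 = 8 hours
Minute difference: 4 - 38 = -34 minutes
Total minutes: 446
Complete hours: 446 / 60 = 7 (remainder 26)

7


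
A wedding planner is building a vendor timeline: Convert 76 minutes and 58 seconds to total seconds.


Minutes: 76
Extra seconds: 58
Seconds per minute: 60
Minutes to seconds: 76 x 60 = 4560
Total: 4560 + 58 = 4618

4618


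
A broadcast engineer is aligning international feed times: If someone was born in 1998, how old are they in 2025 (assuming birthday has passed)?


Birth year: 1998
Current year: 2025
Age = current year - birth year
Age = 2025 - 1998 = 27

27


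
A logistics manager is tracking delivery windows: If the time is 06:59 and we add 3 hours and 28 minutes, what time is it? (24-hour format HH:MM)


Start time: 06:59
Adding: 3 hours 28 minutes
Minutes: 59 + 28 = 87
Minute overflow: 87 >= 60, so carry 1 hour, minutes = 27
Hours: 6 + 3 + 1 = 10
Result: 10:27

10:27


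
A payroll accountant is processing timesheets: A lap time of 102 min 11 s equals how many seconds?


Minutes: 102
Seconds: 11
Convert minutes to seconds: 102 x 60 = 6120
Add remaining seconds: 6120 + 11 = 6131

6131


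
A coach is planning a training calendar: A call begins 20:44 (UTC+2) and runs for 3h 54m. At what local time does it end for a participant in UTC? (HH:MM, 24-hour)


Start: 20:44 in UTC+2
Step 1 - add duration:
  minutes: 44 + 54 = 98 (carry 1h)
  hours: 20 + 3 + 1 = 24
  end in UTC+2: 00:38
Step 2 - convert UTC+2 -> UTC:
  offset difference: 0 - (2) = -2 hours
  0 + (-2) = -2 -> mod 24 = 22
Result: 22:38 in UTC

22:38


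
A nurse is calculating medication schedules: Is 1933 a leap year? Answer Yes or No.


Year: 1933
Divisible by 4? 1933 / 4 = 483.25 -> No
Not divisible by 4, so NOT a leap year

No


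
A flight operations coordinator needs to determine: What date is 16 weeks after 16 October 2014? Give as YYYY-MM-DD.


Start: 2014-10-16
Weeks to add: 16
Convert to days: 16 x 7 = 112 days
Add 112 days to 2014-10-16
Result: 2015-02-05

2015-02-05


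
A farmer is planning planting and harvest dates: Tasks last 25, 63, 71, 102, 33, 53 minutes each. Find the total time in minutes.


Durations: 25, 63, 71, 102, 33, 53
Running sum: 25
+ 63 = 88
+ 71 = 159
+ 102 = 261
+ 33 = 294
+ 53 = 347
Total duration: 347 minutes
That is 5 hours and 47 minutes

347


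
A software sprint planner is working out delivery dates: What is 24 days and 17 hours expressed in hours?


Days: 24
Extra hours: 17
Hours per day: 24
Days to hours: 24 x 24 = 576
Total: 576 + 17 = 593

593


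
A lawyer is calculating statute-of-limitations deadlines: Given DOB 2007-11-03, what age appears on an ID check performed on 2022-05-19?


Birth: 2007-11-03
Reference: 2022-05-19
Year difference: 2022 - 2007 = 15
Has birthday (11-03) occurred by 05-19? No
Birthday not yet reached this year -> subtract 1
Age in full years: 14

14


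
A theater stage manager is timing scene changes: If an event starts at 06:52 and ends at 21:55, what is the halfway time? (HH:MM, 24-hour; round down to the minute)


Start time: 06:52 = 412 minutes from midnight
End time: 21:55 = 1315 minutes from midnight
Sum: 412 + 1315 = 1727
Midpoint: 1727 / 2 = 863 minutes
Convert: 863 / 60 = 14 hours, 23 minutes
Result: 14:23

14:23


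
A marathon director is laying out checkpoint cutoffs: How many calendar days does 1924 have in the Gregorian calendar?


Year: 1924
Check leap year rules:
Divisible by 4? Yes
Divisible by 100? No
1924 is a leap year
Days: 366

366


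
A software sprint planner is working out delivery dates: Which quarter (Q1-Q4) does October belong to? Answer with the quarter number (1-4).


Month: October (month 10)
Q1: January-March (months 1-3)
Q2: April-June (months 4-6)
Q3: July-September (months 7-9)
Q4: October-December (months 10-12)
Month 10 falls in Q4

4


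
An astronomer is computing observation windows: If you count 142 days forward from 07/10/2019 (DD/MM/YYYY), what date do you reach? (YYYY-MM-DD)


Start: 2019-10-07
Adding 142 days
Days remaining in October: 24
After October: 118 days still to add
November 2019: 30 days, 88 remaining
December 2019: 31 days, 57 remaining
January 2020: 31 days, 26 remaining
February 2020 has 29 days, need 26
Result: 2020-02-26

2020-02-26


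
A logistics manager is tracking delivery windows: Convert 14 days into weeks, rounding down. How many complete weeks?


Total days: 14
Days per week: 7
Division: 14 / 7 = 2 remainder 0
Complete weeks: 2
Remaining days: 0

2


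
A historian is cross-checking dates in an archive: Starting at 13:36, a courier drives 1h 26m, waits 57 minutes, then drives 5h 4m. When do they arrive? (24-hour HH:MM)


Depart: 13:36
Leg 1: +86 min -> 15:02
Layover: +57 min -> 15:59
Leg 2: +304 min -> 21:03
Total travel: 447 minutes = 7h 27m
Arrival: 21:03

21:03


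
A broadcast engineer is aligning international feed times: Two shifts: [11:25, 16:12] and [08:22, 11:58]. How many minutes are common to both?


Interval A: [685, 972] minutes from midnight
Interval B: [502, 718] minutes from midnight
Overlap start = max(685, 502) = 685
Overlap end = min(972, 718) = 718
Overlap = 718 - 685 = 33 minutes

33


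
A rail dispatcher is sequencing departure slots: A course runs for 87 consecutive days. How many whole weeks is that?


Total days: 87
Days per week: 7
Division: 87 / 7 = 12 remainder 3
Complete weeks: 12
Remaining days: 3

12


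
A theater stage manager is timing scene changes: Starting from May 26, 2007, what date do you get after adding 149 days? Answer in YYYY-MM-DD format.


Start: 2007-05-26
Adding 149 days
Days remaining in May: 5
After May: 144 days still to add
June 2007: 30 days, 114 remaining
July 2007: 31 days, 83 remaining
August 2007: 31 days, 52 remaining
September 2007: 30 days, 22 remaining
Result: 2007-10-22

2007-10-22


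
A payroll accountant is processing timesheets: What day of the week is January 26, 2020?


Date: 2020-01-26
January 1, 2020 is a Wednesday
Day of year: 26
Offset from Jan 1: 25 days
25 mod 7 = 4
Result: Sunday

Sunday


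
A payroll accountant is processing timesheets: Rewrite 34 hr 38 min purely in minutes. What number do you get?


Hours: 34
Extra minutes: 38
Minutes per hour: 60
Hours to minutes: 34 x 60 = 2040
Total: 2040 + 38 = 2078

2078


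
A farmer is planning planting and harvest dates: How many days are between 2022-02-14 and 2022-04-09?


Start date: 2022-02-14
End date: 2022-04-09
Feb 2022: +15 days
Mar 2022: +31 days
Apr 2022: +8 days
Total: 54 days

54


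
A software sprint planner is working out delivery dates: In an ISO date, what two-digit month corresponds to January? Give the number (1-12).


Calendar month order:
1. January <--
2. February
January is month number 1

1


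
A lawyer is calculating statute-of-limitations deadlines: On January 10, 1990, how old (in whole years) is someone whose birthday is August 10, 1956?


Birth: 1956-08-10
Reference: 1990-01-10
Year difference: 1990 - 1956 = 34
Has birthday (08-10) occurred by 01-10? No
Birthday not yet reached this year -> subtract 1
Age in full years: 33

33


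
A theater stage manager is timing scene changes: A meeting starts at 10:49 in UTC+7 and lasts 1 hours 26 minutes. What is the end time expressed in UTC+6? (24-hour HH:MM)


Start: 10:49 in UTC+7
Step 1 - add duration:
  minutes: 49 + 26 = 75 (carry 1h)
  hours: 10 + 1 + 1 = 12
  end in UTC+7: 12:15
Step 2 - convert UTC+7 -> UTC+6:
  offset difference: 6 - (7) = -1 hours
  12 + (-1) = 11 -> mod 24 = 11
Result: 11:15 in UTC+6

11:15


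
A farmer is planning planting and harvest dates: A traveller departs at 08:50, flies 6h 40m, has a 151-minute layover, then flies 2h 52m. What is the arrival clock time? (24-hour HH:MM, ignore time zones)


Depart: 08:50
Leg 1: +400 min -> 15:30
Layover: +151 min -> 18:01
Leg 2: +172 min -> 20:53
Total travel: 723 minutes = 12h 3m
Arrival: 20:53

20:53


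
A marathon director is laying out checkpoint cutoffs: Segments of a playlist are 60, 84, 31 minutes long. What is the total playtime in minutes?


Durations: 60, 84, 31
Running sum: 60
+ 84 = 144
+ 31 = 175
Total duration: 175 minutes
That is 2 hours and 55 minutes

175


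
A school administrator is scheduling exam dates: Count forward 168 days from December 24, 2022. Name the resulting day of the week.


Start: 2022-12-24 (Saturday)
Step 1 - find target date: add 168 days
  2022-12-24 + 168 days = 2023-06-10
Step 2 - day of week:
  168 mod 7 = 0
  Saturday + 0 days -> Saturday
Result: Saturday (2023-06-10)

Saturday


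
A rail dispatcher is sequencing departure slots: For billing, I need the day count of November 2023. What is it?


Month: November
Year: 2023
November is a 30-day month
Total: 30 days

30


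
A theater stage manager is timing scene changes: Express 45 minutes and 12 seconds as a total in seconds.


Minutes: 45
Seconds: 12
Convert minutes to seconds: 45 x 60 = 2700
Add remaining seconds: 2700 + 12 = 2712

2712


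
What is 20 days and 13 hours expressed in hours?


Days: 20
Extra hours: 13
Hours per day: 24
Days to hours: 20 x 24 = 480
Total: 480 + 13 = 493

493


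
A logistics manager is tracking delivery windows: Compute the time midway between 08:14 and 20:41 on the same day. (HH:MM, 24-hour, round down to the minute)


Start time: 08:14 = 494 minutes from midnight
End time: 20:41 = 1241 minutes from midnight
Sum: 494 + 1241 = 1735
Midpoint: 1735 / 2 = 867 minutes
Convert: 867 / 60 = 14 hours, 27 minutes
Result: 14:27

14:27


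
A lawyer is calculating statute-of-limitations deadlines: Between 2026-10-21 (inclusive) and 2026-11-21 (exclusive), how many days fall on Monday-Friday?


Start: 2026-10-21 (Wednesday)
End (exclusive): 2026-11-21 (Saturday)
Total calendar days: 31
Full weeks: 31 // 7 = 4 -> 20 weekdays
Remaining 3 days starting on Wednesday:
  Wed(w), Thu(w), Fri(w) -> 3 weekdays
Total business days: 20 + 3 = 23

23


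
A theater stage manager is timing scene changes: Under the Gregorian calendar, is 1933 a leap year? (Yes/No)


Year: 1933
Divisible by 4? 1933 / 4 = 483.25 -> No
Not divisible by 4, so NOT a leap year

No


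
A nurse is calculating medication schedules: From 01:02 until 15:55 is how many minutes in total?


Start time: 01:02 = 62 minutes from midnight
End time: 15:55 = 955 minutes from midnight
Difference: 955 - 62 = 893 minutes
That is 14 hours and 53 minutes

893


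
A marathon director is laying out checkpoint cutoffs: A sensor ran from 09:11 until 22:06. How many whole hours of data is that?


Start: 09:11
End: 22:06
Hour difference: 22 - 9 = 13 hours
Minute difference: 6 - 11 = -5 minutes
Total minutes: 775
Complete hours: 775 / 60 = 12 (remainder 55)

12


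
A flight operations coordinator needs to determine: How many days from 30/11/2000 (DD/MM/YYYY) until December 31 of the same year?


Start: November 30, 2000
End: December 31, 2000
Days left in November: 0
December: 31
Sum of remaining months: 31
Total: 0 + 31 = 31

31


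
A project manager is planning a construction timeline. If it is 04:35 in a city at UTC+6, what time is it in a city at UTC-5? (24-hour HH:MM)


Local time: 04:35 at UTC+6 (offset 6h)
Target zone: UTC-5 (offset -5h)
Difference: -5 - (6) = -11 hours
Calculation: 4 + (-11) = -7
Wraparound: (-7) mod 24 = 17
Result: 17:35

17:35


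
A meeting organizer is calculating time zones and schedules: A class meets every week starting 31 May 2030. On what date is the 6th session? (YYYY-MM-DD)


First occurrence: 2030-05-31 (occurrence 1)
Each occurrence is 7 days after the previous.
Occurrence 6 is 5 weeks after the first.
5 weeks = 35 days
2030-05-31 + 35 days = 2030-07-05

2030-07-05


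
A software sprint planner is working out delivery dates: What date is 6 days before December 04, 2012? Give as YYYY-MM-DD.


Start: 2012-12-04
Subtracting 6 days
Days already passed in December: 4
After going back through December: 2 more days to subtract
November 2012 has 30 days, need 2
Result: 2012-11-28

2012-11-28


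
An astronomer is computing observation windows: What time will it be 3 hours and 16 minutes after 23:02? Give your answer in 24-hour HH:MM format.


Start time: 23:02
Adding: 3 hours 16 minutes
Minutes: 2 + 16 = 18
Hours: 23 + 3 + 0 = 26
Hour wraparound: 26 mod 24 = 2
Result: 02:18

02:18


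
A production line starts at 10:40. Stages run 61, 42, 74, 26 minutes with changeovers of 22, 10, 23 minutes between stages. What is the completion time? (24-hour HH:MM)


Start: 10:40 = 640 min from midnight
  after task 1 (61 min): 11:41
  after break (22 min): 12:03
  after task 2 (42 min): 12:45
  after break (10 min): 12:55
  after task 3 (74 min): 14:09
  after break (23 min): 14:32
  after task 4 (26 min): 14:58
Total elapsed: 258 minutes
End time: 14:58

14:58


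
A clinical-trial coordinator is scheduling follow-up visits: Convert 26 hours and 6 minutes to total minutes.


Hours: 26
Minutes: 6
Convert hours to minutes: 26 x 60 = 1560
Add remaining minutes: 1560 + 6 = 1566

1566


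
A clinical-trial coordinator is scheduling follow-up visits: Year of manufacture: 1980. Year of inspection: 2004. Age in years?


Birth year: 1980
Current year: 2004
Age = current year - birth year
Age = 2004 - 1980 = 24

24


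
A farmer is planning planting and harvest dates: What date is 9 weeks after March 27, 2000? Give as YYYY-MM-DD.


Start: 2000-03-27
Weeks to add: 9
Convert to days: 9 x 7 = 63 days
Add 63 days to 2000-03-27
Result: 2000-05-29

2000-05-29


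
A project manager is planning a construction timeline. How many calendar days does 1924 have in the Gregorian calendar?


Year: 1924
Check leap year rules:
Divisible by 4? Yes
Divisible by 100? No
1924 is a leap year
Days: 366

366


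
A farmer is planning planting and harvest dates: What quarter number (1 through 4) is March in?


Month: March (month 3)
Q1: January-March (months 1-3)
Q2: April-June (months 4-6)
Q3: July-September (months 7-9)
Q4: October-December (months 10-12)
Month 3 falls in Q1

1


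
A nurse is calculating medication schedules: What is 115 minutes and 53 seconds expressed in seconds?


Minutes: 115
Extra seconds: 53
Seconds per minute: 60
Minutes to seconds: 115 x 60 = 6900
Total: 6900 + 53 = 6953

6953


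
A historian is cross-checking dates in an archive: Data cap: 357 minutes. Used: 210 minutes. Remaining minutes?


Total budget: 357 minutes
Time used: 210 minutes
Remaining: 357 - 210 = 147 minutes
Percent used: 58.8%
Percent remaining: 41.2%

147


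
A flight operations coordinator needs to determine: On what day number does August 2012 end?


Month: August
Year: 2012
August is a 31-day month
Total: 31 days

31


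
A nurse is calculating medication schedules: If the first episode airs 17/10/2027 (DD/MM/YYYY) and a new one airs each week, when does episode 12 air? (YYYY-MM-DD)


First occurrence: 2027-10-17 (occurrence 1)
Each occurrence is 7 days after the previous.
Occurrence 12 is 11 weeks after the first.
11 weeks = 77 days
2027-10-17 + 77 days = 2028-01-02

2028-01-02
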